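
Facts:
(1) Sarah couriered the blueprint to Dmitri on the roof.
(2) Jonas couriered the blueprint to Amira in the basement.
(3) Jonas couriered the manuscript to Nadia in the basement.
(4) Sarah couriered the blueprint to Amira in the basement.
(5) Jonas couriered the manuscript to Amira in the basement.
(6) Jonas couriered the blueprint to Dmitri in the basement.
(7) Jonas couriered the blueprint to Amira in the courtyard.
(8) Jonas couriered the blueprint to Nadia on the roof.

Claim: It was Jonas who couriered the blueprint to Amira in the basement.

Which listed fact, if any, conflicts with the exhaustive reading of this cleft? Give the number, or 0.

Focus of the cleft: "Jonas" (the agent). Presupposed background: thing = the blueprint, recipient = Amira, setting = in the basement.
The exhaustive reading says no other agent fits that background.
Fact (4) shares the background but with agent = Sarah; exhaustivity is violated.

4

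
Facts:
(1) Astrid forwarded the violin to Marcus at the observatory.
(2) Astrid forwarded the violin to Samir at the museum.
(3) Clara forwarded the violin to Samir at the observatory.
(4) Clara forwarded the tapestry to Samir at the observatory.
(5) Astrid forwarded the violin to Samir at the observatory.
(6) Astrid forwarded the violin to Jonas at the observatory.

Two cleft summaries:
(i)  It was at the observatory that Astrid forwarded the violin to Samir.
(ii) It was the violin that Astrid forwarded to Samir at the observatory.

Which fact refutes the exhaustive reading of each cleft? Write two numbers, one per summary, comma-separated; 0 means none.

(i): focus "at the observatory". Looking for same agent, thing, recipient (Astrid / the violin / Samir) with some other setting — fact (2) has at the museum there. Refuted.
(ii): focus "the violin". No fact shares same agent, recipient, setting (Astrid / Samir / at the observatory) with a different thing. 0.

2, 0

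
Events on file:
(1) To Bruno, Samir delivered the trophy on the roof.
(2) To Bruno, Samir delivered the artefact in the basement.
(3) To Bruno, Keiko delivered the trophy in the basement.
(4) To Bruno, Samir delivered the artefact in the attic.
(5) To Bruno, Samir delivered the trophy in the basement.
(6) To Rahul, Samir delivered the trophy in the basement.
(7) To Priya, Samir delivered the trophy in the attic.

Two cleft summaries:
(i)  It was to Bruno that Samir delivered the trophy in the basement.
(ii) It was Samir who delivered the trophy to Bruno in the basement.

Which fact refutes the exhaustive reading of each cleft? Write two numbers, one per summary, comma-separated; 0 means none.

(i): focus "Bruno". Looking for agent = Samir, thing = the trophy, setting = in the basement with some other recipient — fact (6) has Rahul there. Refuted.
(ii): focus "Samir". Looking for thing = the trophy, recipient = Bruno, setting = in the basement with some other agent — fact (3) has Keiko there. Refuted.

6, 3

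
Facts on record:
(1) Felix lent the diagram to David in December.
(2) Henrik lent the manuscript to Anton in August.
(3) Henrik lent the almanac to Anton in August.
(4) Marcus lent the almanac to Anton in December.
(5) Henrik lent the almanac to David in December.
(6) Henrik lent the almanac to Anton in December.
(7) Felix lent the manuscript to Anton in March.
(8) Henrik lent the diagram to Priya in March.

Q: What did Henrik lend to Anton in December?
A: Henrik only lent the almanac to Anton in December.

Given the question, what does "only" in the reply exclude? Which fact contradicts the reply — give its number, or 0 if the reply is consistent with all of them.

The question "What did ...?" targets the thing, so in the reply the focus falls on "the almanac".
"Only" then excludes alternative things while the background — agent = Henrik, recipient = Anton, setting = in December — is held fixed.
No listed fact shares that background with another thing. Nothing contradicts the reply.
(Fact (3) would refute a reading with focus on the setting — but that is not what the question asks.)

0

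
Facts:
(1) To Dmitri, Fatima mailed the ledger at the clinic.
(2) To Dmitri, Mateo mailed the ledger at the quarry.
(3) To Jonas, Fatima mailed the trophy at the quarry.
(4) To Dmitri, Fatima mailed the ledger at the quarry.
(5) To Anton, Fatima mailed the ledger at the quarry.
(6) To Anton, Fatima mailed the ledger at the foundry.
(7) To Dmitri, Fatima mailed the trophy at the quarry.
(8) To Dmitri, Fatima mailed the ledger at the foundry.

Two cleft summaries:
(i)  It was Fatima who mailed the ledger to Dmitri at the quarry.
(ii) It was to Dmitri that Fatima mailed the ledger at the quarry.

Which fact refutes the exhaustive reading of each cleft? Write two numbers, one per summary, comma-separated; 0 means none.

2, 5

(i): focus "Fatima". Looking for the ledger as thing and Dmitri as recipient and at the quarry as setting with some other agent — fact (2) has Mateo there. Refuted.
(ii): focus "Dmitri". Looking for Fatima as agent and the ledger as thing and at the quarry as setting with some other recipient — fact (5) has Anton there. Refuted.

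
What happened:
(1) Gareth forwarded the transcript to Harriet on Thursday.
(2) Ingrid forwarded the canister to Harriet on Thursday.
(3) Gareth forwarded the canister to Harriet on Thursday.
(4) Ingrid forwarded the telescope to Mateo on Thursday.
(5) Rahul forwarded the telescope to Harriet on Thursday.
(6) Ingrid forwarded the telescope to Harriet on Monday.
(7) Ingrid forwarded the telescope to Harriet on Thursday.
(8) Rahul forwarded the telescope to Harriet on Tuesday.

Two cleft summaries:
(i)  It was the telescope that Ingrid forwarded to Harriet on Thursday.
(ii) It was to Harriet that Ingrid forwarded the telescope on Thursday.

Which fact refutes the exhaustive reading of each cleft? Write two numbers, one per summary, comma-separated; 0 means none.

Summary (i) focuses "the telescope" (the thing); background Ingrid as agent and Harriet as recipient and on Thursday as setting. Fact (2) matches that background with thing = the canister — refutes (i).
Summary (ii) focuses "Harriet" (the recipient); background Ingrid as agent and the telescope as thing and on Thursday as setting. Fact (4) matches that background with recipient = Mateo — refutes (ii).

2, 4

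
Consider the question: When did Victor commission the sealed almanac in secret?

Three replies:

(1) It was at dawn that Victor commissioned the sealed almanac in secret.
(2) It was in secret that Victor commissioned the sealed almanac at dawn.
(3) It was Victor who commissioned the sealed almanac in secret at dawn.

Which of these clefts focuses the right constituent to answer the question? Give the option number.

1

The question word "when" targets the time.
Option (1) clefts "at dawn" — that matches what the question asks about.
Option (2) clefts "in secret" — the manner, not what was asked.
Option (3) clefts "Victor" — the subject (agent), not what was asked.
So the congruent reply is (1).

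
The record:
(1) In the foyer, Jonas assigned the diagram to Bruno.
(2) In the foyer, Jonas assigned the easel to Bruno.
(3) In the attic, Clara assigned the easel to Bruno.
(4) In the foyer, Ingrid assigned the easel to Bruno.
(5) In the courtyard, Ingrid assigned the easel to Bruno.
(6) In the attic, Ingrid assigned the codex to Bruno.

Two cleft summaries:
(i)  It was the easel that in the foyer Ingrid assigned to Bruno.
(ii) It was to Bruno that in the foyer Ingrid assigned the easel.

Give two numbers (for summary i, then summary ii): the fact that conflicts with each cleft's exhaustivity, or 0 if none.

0, 0

(i): focus "the easel". No fact shares same agent, recipient, setting (Ingrid / Bruno / in the foyer) with a different thing. 0.
(ii): focus "Bruno". No fact shares same agent, thing, setting (Ingrid / the easel / in the foyer) with a different recipient. 0.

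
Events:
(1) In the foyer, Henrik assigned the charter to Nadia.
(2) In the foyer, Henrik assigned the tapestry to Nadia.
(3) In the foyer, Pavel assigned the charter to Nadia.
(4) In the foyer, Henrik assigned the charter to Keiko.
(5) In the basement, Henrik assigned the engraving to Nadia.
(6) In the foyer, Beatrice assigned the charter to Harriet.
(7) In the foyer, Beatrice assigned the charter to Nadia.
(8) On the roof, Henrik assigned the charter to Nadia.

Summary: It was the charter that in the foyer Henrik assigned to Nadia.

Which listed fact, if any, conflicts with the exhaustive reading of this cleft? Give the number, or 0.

The cleft puts "the charter" in focus and presupposes the open proposition with agent = Henrik, recipient = Nadia, setting = in the foyer.
The exhaustive reading says no other thing fits that background.
Fact (2) shares the background but with thing = the tapestry; exhaustivity is violated.

2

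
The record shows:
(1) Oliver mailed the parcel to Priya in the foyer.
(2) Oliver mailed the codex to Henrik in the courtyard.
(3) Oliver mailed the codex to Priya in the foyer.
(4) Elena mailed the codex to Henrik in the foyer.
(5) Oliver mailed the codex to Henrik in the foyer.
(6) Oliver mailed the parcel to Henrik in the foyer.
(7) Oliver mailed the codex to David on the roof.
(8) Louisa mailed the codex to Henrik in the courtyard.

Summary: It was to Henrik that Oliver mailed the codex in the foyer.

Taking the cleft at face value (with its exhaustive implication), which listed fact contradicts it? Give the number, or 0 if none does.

3

The cleft puts "Henrik" in focus and presupposes the open proposition with same agent, thing, setting (Oliver / the codex / in the foyer).
The exhaustive reading says no other recipient fits that background.
Fact (3) shares the background but with recipient = Priya; exhaustivity is violated.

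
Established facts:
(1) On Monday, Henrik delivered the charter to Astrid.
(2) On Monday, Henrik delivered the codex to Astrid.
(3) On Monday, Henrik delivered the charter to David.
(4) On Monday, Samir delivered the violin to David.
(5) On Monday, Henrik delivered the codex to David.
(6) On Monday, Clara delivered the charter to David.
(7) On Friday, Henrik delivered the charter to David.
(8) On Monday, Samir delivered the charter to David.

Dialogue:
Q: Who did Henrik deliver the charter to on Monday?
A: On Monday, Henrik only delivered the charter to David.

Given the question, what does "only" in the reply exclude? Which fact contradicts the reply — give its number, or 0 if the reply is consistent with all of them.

1

The question "Who did ... to ...?" targets the recipient, so in the reply the focus falls on "David".
"Only" then excludes alternative recipients while the background — Henrik as agent and the charter as thing and on Monday as setting — is held fixed.
Fact (1) shares the background with a different recipient (Astrid) — counterexample.
(Fact (5) would refute a reading with focus on the thing — but that is not what the question asks.)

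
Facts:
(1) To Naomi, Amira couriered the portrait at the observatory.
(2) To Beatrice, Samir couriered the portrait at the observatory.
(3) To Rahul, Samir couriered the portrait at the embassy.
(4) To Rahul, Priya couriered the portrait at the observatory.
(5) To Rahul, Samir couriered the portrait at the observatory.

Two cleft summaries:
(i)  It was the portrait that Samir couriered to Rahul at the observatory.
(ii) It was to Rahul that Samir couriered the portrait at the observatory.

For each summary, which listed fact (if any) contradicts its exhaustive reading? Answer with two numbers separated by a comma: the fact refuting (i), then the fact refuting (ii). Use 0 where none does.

0, 2

(i): focus "the portrait". No fact shares Samir as agent and Rahul as recipient and at the observatory as setting with a different thing. 0.
(ii): focus "Rahul". Looking for Samir as agent and the portrait as thing and at the observatory as setting with some other recipient — fact (2) has Beatrice there. Refuted.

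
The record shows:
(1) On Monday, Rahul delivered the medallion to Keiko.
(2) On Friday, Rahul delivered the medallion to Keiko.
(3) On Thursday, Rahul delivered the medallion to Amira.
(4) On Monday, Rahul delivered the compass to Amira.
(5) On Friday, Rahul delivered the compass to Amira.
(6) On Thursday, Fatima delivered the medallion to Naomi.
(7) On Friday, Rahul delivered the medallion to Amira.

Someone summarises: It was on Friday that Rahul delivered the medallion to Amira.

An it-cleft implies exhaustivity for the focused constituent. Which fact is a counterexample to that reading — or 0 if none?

Focus of the cleft: "on Friday" (the setting). Presupposed background: same agent, thing, recipient (Rahul / the medallion / Amira).
Exhaustivity: on Friday is the only setting satisfying that background.
Fact (3) shares the background but with setting = on Thursday; exhaustivity is violated.

3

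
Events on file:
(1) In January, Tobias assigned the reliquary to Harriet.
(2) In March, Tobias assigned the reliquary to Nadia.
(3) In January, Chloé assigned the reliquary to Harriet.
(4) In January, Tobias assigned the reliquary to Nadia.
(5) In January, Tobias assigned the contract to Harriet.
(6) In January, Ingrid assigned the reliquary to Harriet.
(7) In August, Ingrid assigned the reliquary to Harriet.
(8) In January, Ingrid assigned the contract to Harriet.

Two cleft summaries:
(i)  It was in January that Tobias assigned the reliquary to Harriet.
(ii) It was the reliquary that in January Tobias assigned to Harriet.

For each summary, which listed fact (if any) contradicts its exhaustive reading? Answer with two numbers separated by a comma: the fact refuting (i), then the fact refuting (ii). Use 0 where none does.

(i): focus "in January". No fact shares Tobias as agent and the reliquary as thing and Harriet as recipient with a different setting. 0.
(ii): focus "the reliquary". Looking for Tobias as agent and Harriet as recipient and in January as setting with some other thing — fact (5) has the contract there. Refuted.

0, 5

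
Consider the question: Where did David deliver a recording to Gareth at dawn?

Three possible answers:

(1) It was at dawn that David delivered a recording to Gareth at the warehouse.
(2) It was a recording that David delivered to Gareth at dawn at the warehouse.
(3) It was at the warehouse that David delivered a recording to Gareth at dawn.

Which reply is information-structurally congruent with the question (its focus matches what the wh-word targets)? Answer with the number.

The question word "where" targets the location.
Option (1) clefts "at dawn" — the time, not what was asked.
Option (2) clefts "a recording" — the direct object, not what was asked.
Option (3) clefts "at the warehouse" — that matches what the question asks about.
So the congruent reply is (3).

3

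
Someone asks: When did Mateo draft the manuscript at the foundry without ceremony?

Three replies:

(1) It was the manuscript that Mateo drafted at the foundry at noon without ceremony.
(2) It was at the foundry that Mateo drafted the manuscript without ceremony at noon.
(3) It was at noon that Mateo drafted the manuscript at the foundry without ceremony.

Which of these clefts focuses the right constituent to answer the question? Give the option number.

3

The question word "when" targets the time.
Option (1) clefts "the manuscript" — the direct object, not what was asked.
Option (2) clefts "at the foundry" — the location, not what was asked.
Option (3) clefts "at noon" — that matches what the question asks about.
So the congruent reply is (3).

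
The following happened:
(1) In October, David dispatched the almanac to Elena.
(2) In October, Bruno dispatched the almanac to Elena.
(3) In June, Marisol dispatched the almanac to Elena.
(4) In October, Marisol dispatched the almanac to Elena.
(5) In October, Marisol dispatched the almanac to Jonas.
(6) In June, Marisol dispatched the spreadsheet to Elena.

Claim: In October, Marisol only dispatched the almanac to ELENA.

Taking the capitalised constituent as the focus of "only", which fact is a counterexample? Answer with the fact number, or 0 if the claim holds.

5

Focus (in capitals) is "Elena" — the recipient. "Only" excludes alternative recipients while holding fixed Marisol as agent and the almanac as thing and in October as setting.
Fact (5) matches on Marisol as agent and the almanac as thing and in October as setting, but has recipient = Jonas instead. That refutes the claim.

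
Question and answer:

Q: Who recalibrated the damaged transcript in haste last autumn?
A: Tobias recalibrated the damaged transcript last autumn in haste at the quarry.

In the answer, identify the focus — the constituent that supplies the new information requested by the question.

Tobias

The wh-word "who" asks about the subject (agent).
In the answer, "the damaged transcript", "last autumn" and "in haste" are given — repeated from the question.
"at the quarry" is also new, but it specifies the location, which is not what the question asks about — so it is not the focus.
The constituent filling the subject (agent) gap is "Tobias"; that is the focus.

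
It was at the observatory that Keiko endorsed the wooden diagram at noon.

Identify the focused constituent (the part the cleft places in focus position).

at the observatory

In an it-cleft "It was X that/who ...", the clefted constituent X is the focus; the that/who-clause expresses the presupposed open proposition.
Here the focus is "at the observatory". The backgrounded (presupposed) material includes "Keiko", "the wooden diagram" and "at noon".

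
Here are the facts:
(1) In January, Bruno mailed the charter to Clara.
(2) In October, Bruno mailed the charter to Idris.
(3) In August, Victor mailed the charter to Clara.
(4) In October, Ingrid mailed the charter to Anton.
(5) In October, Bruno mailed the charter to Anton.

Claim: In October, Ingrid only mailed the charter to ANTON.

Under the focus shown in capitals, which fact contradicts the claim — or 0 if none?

The capitals mark "Anton" as focus. So "only" rules out other recipients, with the rest (agent = Ingrid, thing = the charter, setting = in October) as background.
Every other fact changes something in the background, not just the recipient. Nothing refutes the claim.

0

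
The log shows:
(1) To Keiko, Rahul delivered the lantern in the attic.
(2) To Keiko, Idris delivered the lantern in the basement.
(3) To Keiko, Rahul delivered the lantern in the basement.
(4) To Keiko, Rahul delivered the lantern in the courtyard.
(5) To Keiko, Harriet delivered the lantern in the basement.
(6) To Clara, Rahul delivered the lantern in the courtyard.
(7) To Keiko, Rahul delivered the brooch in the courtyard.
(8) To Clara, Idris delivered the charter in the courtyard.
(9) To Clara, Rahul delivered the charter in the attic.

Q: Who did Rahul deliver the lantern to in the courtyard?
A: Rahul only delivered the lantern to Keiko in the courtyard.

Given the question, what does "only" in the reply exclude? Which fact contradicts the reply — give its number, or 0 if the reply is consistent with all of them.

Answering "Who did ... to ...?" puts focus on the recipient — here, "Keiko".
"Only" then excludes alternative recipients while the background — Rahul as agent and the lantern as thing and in the courtyard as setting — is held fixed.
Fact (6) shares the background with a different recipient (Clara) — counterexample.
(Fact (7) would refute a reading with focus on the thing — but that is not what the question asks.)

6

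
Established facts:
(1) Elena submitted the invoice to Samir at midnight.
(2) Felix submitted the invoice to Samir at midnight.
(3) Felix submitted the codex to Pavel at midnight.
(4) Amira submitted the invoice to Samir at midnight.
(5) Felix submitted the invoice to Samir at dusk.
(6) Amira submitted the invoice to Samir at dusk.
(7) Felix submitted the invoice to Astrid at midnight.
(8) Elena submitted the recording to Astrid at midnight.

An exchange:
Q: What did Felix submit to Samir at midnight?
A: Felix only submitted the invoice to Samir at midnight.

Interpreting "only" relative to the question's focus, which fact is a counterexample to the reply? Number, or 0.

0

Answering "What did ...?" puts focus on the thing — here, "the invoice".
"Only" then excludes alternative things while the background — agent = Felix, recipient = Samir, setting = at midnight — is held fixed.
No listed fact shares that background with another thing. Nothing contradicts the reply.
(Fact (7) would refute a reading with focus on the recipient — but that is not what the question asks.)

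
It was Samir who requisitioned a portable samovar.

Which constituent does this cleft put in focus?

In an it-cleft "It was X that/who ...", the clefted constituent X is the focus; the that/who-clause expresses the presupposed open proposition.
Here the focus is "Samir". The backgrounded (presupposed) material includes "a portable samovar".

Samir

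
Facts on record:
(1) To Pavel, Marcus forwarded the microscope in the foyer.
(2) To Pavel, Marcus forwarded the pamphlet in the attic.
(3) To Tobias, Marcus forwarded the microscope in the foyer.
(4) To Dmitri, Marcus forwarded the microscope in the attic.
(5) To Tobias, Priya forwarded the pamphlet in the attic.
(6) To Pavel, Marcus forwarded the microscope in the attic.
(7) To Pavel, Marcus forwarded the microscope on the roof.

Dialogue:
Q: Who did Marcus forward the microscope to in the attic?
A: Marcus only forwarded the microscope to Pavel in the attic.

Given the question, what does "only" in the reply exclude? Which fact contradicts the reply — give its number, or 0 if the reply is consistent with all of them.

Answering "Who did ... to ...?" puts focus on the recipient — here, "Pavel".
So "only" ranges over recipients; the rest (agent = Marcus, thing = the microscope, setting = in the attic) is presupposed.
Fact (4) shares the background with a different recipient (Dmitri) — counterexample.
(Fact (2) would refute a reading with focus on the thing — but that is not what the question asks.)

4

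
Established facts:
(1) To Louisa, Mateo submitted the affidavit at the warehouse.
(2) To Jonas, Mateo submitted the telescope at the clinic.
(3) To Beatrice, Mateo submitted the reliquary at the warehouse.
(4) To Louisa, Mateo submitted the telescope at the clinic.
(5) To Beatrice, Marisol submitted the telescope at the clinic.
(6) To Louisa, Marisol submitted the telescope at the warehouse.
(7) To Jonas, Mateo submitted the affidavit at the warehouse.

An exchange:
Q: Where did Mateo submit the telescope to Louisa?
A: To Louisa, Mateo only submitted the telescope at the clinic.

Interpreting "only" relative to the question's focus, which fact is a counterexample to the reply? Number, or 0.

The question "Where did ...?" targets the setting, so in the reply the focus falls on "at the clinic".
So "only" ranges over settings; the rest (same agent, thing, recipient (Mateo / the telescope / Louisa)) is presupposed.
No fact keeps same agent, thing, recipient (Mateo / the telescope / Louisa) while changing the setting; every other fact differs on something backgrounded. The reply stands.
(Fact (2) would refute a reading with focus on the recipient — but that is not what the question asks.)

0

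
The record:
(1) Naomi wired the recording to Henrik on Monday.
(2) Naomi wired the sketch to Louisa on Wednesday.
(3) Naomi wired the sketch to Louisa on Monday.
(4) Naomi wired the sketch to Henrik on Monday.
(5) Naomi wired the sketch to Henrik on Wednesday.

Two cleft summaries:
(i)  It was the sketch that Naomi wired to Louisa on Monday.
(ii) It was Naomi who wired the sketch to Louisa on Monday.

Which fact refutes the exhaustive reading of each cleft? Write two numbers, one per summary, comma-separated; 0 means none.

0, 0

Summary (i) focuses "the sketch" (the thing); background agent = Naomi, recipient = Louisa, setting = on Monday. No fact matches that background with a different thing, so 0.
Summary (ii) focuses "Naomi" (the agent); background thing = the sketch, recipient = Louisa, setting = on Monday. No fact matches that background with a different agent, so 0.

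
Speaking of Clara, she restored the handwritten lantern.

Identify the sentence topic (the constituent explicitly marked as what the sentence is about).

Clara

The construction explicitly marks "Clara" as what the sentence is about — the topic.
The remainder of the clause is the comment (what is said about the topic).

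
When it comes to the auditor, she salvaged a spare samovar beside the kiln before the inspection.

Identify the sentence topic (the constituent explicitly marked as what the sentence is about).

The construction explicitly marks "the auditor" as what the sentence is about — the topic.
The remainder of the clause is the comment (what is said about the topic).

the auditor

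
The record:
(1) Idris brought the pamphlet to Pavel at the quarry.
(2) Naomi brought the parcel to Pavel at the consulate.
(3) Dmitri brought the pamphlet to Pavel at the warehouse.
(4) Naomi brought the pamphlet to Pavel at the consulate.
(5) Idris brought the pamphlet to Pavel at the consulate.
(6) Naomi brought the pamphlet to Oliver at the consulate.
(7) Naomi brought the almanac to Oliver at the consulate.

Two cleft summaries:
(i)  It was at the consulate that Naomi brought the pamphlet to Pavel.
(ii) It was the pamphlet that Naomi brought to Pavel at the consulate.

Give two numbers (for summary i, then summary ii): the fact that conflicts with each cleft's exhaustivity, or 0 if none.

Summary (i) focuses "at the consulate" (the setting); background same agent, thing, recipient (Naomi / the pamphlet / Pavel). No fact matches that background with a different setting, so 0.
Summary (ii) focuses "the pamphlet" (the thing); background same agent, recipient, setting (Naomi / Pavel / at the consulate). Fact (2) matches that background with thing = the parcel — refutes (ii).

0, 2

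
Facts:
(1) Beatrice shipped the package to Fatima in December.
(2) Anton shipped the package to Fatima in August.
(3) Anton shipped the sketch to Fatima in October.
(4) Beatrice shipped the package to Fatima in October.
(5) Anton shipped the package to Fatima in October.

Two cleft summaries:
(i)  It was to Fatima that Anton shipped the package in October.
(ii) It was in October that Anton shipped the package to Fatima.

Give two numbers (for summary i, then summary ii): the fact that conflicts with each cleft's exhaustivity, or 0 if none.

Summary (i) focuses "Fatima" (the recipient); background Anton as agent and the package as thing and in October as setting. No fact matches that background with a different recipient, so 0.
Summary (ii) focuses "in October" (the setting); background Anton as agent and the package as thing and Fatima as recipient. Fact (2) matches that background with setting = in August — refutes (ii).

0, 2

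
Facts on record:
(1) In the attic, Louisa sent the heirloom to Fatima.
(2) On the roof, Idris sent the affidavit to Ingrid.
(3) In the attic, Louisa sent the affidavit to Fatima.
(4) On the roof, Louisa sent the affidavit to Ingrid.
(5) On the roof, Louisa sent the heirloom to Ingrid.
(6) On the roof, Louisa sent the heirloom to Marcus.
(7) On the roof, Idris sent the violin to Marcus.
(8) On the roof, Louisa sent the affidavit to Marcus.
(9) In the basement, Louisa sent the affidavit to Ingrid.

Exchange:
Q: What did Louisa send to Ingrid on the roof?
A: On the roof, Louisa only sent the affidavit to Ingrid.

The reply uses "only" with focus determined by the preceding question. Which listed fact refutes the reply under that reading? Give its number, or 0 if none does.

5

The question "What did ...?" targets the thing, so in the reply the focus falls on "the affidavit".
"Only" then excludes alternative things while the background — Louisa as agent and Ingrid as recipient and on the roof as setting — is held fixed.
Fact (5) keeps Louisa as agent and Ingrid as recipient and on the roof as setting but has thing = the heirloom; that refutes the reply.
(Fact (8) would refute a reading with focus on the recipient — but that is not what the question asks.)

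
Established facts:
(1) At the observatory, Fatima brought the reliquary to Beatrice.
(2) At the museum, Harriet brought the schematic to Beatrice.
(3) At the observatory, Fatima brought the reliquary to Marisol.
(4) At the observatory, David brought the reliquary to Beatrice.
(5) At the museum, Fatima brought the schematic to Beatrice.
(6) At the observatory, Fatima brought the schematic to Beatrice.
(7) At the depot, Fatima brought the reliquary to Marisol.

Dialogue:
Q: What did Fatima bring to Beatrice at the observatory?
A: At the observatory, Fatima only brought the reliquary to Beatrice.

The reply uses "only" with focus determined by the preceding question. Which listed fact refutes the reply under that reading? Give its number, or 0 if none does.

Answering "What did ...?" puts focus on the thing — here, "the reliquary".
So "only" ranges over things; the rest (same agent, recipient, setting (Fatima / Beatrice / at the observatory)) is presupposed.
Fact (6) keeps same agent, recipient, setting (Fatima / Beatrice / at the observatory) but has thing = the schematic; that refutes the reply.
(Fact (3) would refute a reading with focus on the recipient — but that is not what the question asks.)

6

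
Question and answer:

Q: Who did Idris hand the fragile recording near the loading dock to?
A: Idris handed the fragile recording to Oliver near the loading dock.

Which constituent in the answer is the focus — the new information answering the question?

to Oliver

The wh-word "who" asks about the recipient.
In the answer, "Idris", "the fragile recording" and "near the loading dock" are given — repeated from the question.
The constituent filling the recipient gap is "to Oliver"; that is the focus and would carry nuclear stress.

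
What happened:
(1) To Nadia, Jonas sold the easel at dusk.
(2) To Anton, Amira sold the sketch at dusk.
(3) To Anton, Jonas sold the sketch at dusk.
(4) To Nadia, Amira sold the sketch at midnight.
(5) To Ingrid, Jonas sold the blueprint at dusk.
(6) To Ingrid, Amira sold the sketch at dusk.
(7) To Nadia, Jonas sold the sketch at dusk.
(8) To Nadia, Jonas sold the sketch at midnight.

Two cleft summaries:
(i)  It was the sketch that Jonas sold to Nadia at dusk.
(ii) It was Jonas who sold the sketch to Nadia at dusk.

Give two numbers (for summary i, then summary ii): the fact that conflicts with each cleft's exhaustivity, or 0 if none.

Summary (i) focuses "the sketch" (the thing); background Jonas as agent and Nadia as recipient and at dusk as setting. Fact (1) matches that background with thing = the easel — refutes (i).
Summary (ii) focuses "Jonas" (the agent); background the sketch as thing and Nadia as recipient and at dusk as setting. No fact matches that background with a different agent, so 0.

1, 0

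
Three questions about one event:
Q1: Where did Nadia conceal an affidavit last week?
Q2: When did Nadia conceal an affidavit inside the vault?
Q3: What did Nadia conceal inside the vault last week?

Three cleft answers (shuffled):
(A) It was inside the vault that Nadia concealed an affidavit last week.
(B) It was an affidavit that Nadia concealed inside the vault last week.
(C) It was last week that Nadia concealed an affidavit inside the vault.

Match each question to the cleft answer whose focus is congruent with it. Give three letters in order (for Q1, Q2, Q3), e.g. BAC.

Q1 asks about the location; cleft (A) focuses "inside the vault", which is the location — so Q1 → A.
Q2 asks about the time; cleft (C) focuses "last week", which is the time — so Q2 → C.
Q3 asks about the direct object; cleft (B) focuses "an affidavit", which is the direct object — so Q3 → B.
Mapping: Q1→A, Q2→C, Q3→B.

ACB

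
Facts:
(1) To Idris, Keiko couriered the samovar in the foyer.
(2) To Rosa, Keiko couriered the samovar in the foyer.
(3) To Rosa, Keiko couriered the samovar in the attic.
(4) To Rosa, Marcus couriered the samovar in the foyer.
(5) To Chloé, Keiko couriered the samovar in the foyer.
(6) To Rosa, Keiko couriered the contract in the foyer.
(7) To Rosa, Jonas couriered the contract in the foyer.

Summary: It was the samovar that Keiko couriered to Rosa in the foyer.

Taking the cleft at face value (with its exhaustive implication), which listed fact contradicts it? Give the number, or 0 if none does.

6

Focus of the cleft: "the samovar" (the thing). Presupposed background: agent = Keiko, recipient = Rosa, setting = in the foyer.
Exhaustivity: the samovar is the only thing satisfying that background.
But fact (6) also has agent = Keiko, recipient = Rosa, setting = in the foyer, with thing = the contract — so the exhaustive reading fails.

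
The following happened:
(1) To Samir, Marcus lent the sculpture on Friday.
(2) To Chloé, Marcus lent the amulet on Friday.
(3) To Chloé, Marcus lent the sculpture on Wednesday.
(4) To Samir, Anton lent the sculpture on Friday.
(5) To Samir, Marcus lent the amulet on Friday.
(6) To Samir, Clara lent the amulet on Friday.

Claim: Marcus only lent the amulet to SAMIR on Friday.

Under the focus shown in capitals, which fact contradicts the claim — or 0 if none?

2

The capitals mark "Samir" as focus. So "only" rules out other recipients, with the rest (agent = Marcus, thing = the amulet, setting = on Friday) as background.
Fact (2) matches on agent = Marcus, thing = the amulet, setting = on Friday, but has recipient = Chloé instead. That refutes the claim.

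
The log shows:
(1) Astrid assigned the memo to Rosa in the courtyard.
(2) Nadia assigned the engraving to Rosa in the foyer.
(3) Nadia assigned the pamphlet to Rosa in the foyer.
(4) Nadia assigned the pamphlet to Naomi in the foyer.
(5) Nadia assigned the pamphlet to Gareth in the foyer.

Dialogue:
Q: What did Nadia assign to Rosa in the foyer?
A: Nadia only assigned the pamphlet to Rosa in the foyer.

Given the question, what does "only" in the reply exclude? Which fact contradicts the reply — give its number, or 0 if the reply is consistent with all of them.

2

Answering "What did ...?" puts focus on the thing — here, "the pamphlet".
So "only" ranges over things; the rest (Nadia as agent and Rosa as recipient and in the foyer as setting) is presupposed.
Fact (2) shares the background with a different thing (the engraving) — counterexample.
(Fact (4) would refute a reading with focus on the recipient — but that is not what the question asks.)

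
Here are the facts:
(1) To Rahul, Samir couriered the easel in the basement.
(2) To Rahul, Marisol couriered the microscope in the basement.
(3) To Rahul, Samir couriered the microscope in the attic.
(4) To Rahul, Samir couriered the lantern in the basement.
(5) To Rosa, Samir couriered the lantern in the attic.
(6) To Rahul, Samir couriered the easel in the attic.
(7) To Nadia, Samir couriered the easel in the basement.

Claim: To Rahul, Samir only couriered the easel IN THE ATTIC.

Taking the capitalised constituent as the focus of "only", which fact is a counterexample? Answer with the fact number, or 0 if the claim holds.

The capitals mark "in the attic" as focus. So "only" rules out other settings, with the rest (agent = Samir, thing = the easel, recipient = Rahul) as background.
Fact (1) shares the background but differs in setting (in the basement) — a counterexample.

1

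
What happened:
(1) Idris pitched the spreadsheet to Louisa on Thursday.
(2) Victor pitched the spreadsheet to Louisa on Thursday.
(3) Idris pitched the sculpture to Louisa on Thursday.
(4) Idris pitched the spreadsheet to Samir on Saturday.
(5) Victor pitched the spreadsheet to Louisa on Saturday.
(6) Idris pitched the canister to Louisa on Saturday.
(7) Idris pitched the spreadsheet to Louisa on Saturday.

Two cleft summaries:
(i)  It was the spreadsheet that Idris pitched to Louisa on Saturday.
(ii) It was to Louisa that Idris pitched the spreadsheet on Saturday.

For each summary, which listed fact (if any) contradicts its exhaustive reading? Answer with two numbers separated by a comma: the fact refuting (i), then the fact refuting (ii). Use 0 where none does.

6, 4

(i): focus "the spreadsheet". Looking for agent = Idris, recipient = Louisa, setting = on Saturday with some other thing — fact (6) has the canister there. Refuted.
(ii): focus "Louisa". Looking for agent = Idris, thing = the spreadsheet, setting = on Saturday with some other recipient — fact (4) has Samir there. Refuted.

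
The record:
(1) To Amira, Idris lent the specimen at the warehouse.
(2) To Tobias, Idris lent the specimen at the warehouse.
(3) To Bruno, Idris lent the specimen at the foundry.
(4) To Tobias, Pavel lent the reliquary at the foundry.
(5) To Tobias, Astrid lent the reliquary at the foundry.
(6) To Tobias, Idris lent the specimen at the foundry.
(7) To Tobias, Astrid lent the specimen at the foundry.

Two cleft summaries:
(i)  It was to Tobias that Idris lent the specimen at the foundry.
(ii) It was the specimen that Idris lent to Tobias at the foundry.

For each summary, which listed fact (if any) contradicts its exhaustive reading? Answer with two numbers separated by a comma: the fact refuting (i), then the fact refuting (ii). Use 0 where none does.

(i): focus "Tobias". Looking for agent = Idris, thing = the specimen, setting = at the foundry with some other recipient — fact (3) has Bruno there. Refuted.
(ii): focus "the specimen". No fact shares agent = Idris, recipient = Tobias, setting = at the foundry with a different thing. 0.

3, 0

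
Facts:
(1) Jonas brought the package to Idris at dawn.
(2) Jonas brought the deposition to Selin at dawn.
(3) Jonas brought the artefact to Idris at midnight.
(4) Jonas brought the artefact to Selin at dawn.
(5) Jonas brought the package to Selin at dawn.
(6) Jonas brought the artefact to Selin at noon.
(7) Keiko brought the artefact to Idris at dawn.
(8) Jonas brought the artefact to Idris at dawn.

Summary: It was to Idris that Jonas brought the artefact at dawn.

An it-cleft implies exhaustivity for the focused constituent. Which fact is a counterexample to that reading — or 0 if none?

4

Focus of the cleft: "Idris" (the recipient). Presupposed background: same agent, thing, setting (Jonas / the artefact / at dawn).
Exhaustivity: Idris is the only recipient satisfying that background.
But fact (4) also has same agent, thing, setting (Jonas / the artefact / at dawn), with recipient = Selin — so the exhaustive reading fails.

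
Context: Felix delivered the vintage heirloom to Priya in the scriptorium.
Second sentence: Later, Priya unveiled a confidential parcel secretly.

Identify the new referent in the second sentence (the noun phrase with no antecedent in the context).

a confidential parcel

"Priya" in the second sentence is given — already mentioned in the context.
"a confidential parcel" has no antecedent in the context; it is discourse-new (the indefinite article also signals a new referent).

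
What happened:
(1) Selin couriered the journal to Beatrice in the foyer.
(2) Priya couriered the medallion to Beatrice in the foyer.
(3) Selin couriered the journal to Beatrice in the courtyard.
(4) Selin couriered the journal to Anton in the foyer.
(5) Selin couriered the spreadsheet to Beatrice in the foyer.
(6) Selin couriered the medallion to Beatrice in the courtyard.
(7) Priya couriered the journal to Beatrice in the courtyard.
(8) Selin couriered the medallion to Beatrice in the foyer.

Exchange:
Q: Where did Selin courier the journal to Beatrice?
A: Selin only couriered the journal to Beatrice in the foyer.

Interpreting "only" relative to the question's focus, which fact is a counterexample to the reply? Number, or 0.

Answering "Where did ...?" puts focus on the setting — here, "in the foyer".
So "only" ranges over settings; the rest (agent = Selin, thing = the journal, recipient = Beatrice) is presupposed.
Fact (3) shares the background with a different setting (in the courtyard) — counterexample.
(Fact (4) would refute a reading with focus on the recipient — but that is not what the question asks.)

3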